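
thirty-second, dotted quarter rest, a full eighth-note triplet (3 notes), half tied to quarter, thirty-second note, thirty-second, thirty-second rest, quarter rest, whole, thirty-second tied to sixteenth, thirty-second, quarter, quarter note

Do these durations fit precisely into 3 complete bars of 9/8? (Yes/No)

One bar of 9/8 = 36 thirty-second notes, so 3 bars = 108.
Express everything in thirty-second notes: thirty-second = 1; dotted quarter rest = 12; a full eighth-note triplet (3 notes) (three triplet eighths span one quarter) = 8; half tied to quarter (half + quarter) = 24; thirty-second note = 1; thirty-second = 1; thirty-second rest = 1; quarter rest = 8; whole = 32; thirty-second tied to sixteenth (thirty-second + sixteenth) = 3; thirty-second = 1; quarter = 8; quarter note = 8.
Sum: 1 + 12 + 8 + 24 + 1 + 1 + 1 + 8 + 32 + 3 + 1 + 8 + 8 = 108.
108 equals 108, so the answer is Yes.

Yes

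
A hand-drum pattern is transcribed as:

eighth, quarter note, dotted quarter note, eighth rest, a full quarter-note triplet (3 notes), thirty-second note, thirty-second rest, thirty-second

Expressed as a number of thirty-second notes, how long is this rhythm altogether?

47

Convert each value to thirty-second notes: eighth = 4; quarter note = 8; dotted quarter note = 12; eighth rest = 4; a full quarter-note triplet (3 notes) (three triplet quarters span one half) = 16; thirty-second note = 1; thirty-second rest = 1; thirty-second = 1.
Adding: 4 + 8 + 12 + 4 + 16 + 1 + 1 + 1 = 47 thirty-second notes.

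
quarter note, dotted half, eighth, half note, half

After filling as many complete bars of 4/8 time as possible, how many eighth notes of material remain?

1

One bar of 4/8 = 4 eighth notes.
Express everything in eighth notes: quarter note = 2; dotted half = 6; eighth = 1; half note = 4; half = 4.
Sum: 2 + 6 + 1 + 4 + 4 = 17.
17 ÷ 4 = 4 complete bars with 1 eighth note remaining.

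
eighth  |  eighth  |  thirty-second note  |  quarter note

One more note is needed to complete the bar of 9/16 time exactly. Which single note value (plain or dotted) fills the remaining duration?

thirty-second note

The bar of 9/16 = 18 thirty-second notes.
Working in thirty-second notes: eighth = 4; eighth = 4; thirty-second note = 1; quarter note = 8.
Sum: 4 + 4 + 1 + 8 = 17.
Remaining: 18 − 17 = 1 thirty-second note, which is a thirty-second note.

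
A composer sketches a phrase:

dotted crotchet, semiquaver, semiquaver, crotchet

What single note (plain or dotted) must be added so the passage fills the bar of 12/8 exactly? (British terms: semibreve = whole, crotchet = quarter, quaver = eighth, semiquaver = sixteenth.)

The bar of 12/8 = 24 sixteenth notes.
In sixteenth notes: dotted crotchet = 6; semiquaver = 1; semiquaver = 1; crotchet = 4.
Adding: 6 + 1 + 1 + 4 = 12.
Remaining: 24 − 12 = 12 sixteenth notes, which is a dotted half note.

dotted half note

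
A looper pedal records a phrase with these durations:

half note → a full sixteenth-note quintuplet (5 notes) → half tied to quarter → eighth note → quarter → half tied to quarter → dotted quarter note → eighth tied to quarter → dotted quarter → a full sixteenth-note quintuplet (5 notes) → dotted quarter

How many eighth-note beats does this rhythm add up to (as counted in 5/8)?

One eighth-note beat = 2 sixteenth notes.
Convert each value to sixteenth notes: half note = 8; a full sixteenth-note quintuplet (5 notes) (five quintuplet sixteenths span one quarter) = 4; half tied to quarter (half + quarter) = 12; eighth note = 2; quarter = 4; half tied to quarter (half + quarter) = 12; dotted quarter note = 6; eighth tied to quarter (eighth + quarter) = 6; dotted quarter = 6; a full sixteenth-note quintuplet (5 notes) (five quintuplet sixteenths span one quarter) = 4; dotted quarter = 6.
Total: 8 + 4 + 12 + 2 + 4 + 12 + 6 + 6 + 6 + 4 + 6 = 70.
70 ÷ 2 = 35 beats.

35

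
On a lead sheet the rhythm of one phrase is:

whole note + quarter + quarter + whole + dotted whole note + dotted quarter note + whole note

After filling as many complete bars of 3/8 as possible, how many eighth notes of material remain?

1

One bar of 3/8 = 3 eighth notes.
In eighth notes: whole note = 8; quarter = 2; quarter = 2; whole = 8; dotted whole note = 12; dotted quarter note = 3; whole note = 8.
Adding: 8 + 2 + 2 + 8 + 12 + 3 + 8 = 43.
43 ÷ 3 = 14 complete bars with 1 eighth note remaining.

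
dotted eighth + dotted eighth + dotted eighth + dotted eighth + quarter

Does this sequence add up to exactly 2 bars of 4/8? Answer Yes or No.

One bar of 4/8 = 8 sixteenth notes, so 2 bars = 16.
Each duration in sixteenth notes: dotted eighth = 3; dotted eighth = 3; dotted eighth = 3; dotted eighth = 3; quarter = 4.
Sum: 3 + 3 + 3 + 3 + 4 = 16.
16 equals 16, so the answer is Yes.

Yes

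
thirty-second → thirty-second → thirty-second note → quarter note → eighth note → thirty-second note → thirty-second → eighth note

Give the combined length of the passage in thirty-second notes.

21

Express everything in thirty-second notes: thirty-second = 1; thirty-second = 1; thirty-second note = 1; quarter note = 8; eighth note = 4; thirty-second note = 1; thirty-second = 1; eighth note = 4.
Altogether 1 + 1 + 1 + 8 + 4 + 1 + 1 + 4 = 21 thirty-second notes.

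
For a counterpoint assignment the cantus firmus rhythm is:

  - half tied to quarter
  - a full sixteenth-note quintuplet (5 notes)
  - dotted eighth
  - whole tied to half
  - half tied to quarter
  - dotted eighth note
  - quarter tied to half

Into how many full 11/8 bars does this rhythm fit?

3

One bar of 11/8 = 22 sixteenth notes.
Each duration in sixteenth notes: half tied to quarter (half + quarter) = 12; a full sixteenth-note quintuplet (5 notes) (five quintuplet sixteenths span one quarter) = 4; dotted eighth = 3; whole tied to half (whole + half) = 24; half tied to quarter (half + quarter) = 12; dotted eighth note = 3; quarter tied to half (quarter + half) = 12.
Total: 12 + 4 + 3 + 24 + 12 + 3 + 12 = 70.
70 ÷ 22 = 3 complete bars with 4 left over.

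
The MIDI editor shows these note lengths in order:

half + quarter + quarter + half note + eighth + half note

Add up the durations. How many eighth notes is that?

In eighth notes: half = 4; quarter = 2; quarter = 2; half note = 4; eighth = 1; half note = 4.
Altogether 4 + 2 + 2 + 4 + 1 + 4 = 17 eighth notes.

17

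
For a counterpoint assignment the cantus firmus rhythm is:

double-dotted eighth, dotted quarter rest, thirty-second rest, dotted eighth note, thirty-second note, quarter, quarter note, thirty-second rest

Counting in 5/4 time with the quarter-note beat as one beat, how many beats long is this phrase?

One quarter-note beat = 8 thirty-second notes.
Express everything in thirty-second notes: double-dotted eighth = 7; dotted quarter rest = 12; thirty-second rest = 1; dotted eighth note = 6; thirty-second note = 1; quarter = 8; quarter note = 8; thirty-second rest = 1.
Altogether 7 + 12 + 1 + 6 + 1 + 8 + 8 + 1 = 44.
44 ÷ 8 = 5.5 beats.

5.5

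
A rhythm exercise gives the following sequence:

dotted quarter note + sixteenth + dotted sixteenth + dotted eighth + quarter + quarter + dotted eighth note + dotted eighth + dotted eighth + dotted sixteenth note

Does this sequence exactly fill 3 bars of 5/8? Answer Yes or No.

Yes

One bar of 5/8 = 20 thirty-second notes, so 3 bars = 60.
Convert each value to thirty-second notes: dotted quarter note = 12; sixteenth = 2; dotted sixteenth = 3; dotted eighth = 6; quarter = 8; quarter = 8; dotted eighth note = 6; dotted eighth = 6; dotted eighth = 6; dotted sixteenth note = 3.
Adding: 12 + 2 + 3 + 6 + 8 + 8 + 6 + 6 + 6 + 3 = 60.
60 equals 60, so the answer is Yes.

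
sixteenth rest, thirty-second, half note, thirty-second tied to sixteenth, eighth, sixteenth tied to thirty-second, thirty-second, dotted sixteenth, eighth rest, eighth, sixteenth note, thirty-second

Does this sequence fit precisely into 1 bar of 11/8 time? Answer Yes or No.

Yes

One bar of 11/8 = 44 thirty-second notes.
Working in thirty-second notes: sixteenth rest = 2; thirty-second = 1; half note = 16; thirty-second tied to sixteenth (thirty-second + sixteenth) = 3; eighth = 4; sixteenth tied to thirty-second (sixteenth + thirty-second) = 3; thirty-second = 1; dotted sixteenth = 3; eighth rest = 4; eighth = 4; sixteenth note = 2; thirty-second = 1.
Sum: 2 + 1 + 16 + 3 + 4 + 3 + 1 + 3 + 4 + 4 + 2 + 1 = 44.
44 equals 44, so the answer is Yes.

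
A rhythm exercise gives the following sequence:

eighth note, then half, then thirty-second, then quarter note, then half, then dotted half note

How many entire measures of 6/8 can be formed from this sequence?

2

One bar of 6/8 = 24 thirty-second notes.
Express everything in thirty-second notes: eighth note = 4; half = 16; thirty-second = 1; quarter note = 8; half = 16; dotted half note = 24.
Adding: 4 + 16 + 1 + 8 + 16 + 24 = 69.
69 ÷ 24 = 2 complete bars with 21 left over.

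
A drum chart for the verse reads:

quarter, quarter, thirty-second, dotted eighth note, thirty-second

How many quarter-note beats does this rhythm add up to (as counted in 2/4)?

One quarter-note beat = 8 thirty-second notes.
Working in thirty-second notes: quarter = 8; quarter = 8; thirty-second = 1; dotted eighth note = 6; thirty-second = 1.
Sum: 8 + 8 + 1 + 6 + 1 = 24.
24 ÷ 8 = 3 beats.

3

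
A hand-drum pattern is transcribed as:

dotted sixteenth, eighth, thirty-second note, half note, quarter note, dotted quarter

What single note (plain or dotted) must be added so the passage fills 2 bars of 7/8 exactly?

2 bars of 7/8 = 56 thirty-second notes.
Express everything in thirty-second notes: dotted sixteenth = 3; eighth = 4; thirty-second note = 1; half note = 16; quarter note = 8; dotted quarter = 12.
Sum: 3 + 4 + 1 + 16 + 8 + 12 = 44.
Remaining: 56 − 44 = 12 thirty-second notes, which is a dotted quarter note.

dotted quarter note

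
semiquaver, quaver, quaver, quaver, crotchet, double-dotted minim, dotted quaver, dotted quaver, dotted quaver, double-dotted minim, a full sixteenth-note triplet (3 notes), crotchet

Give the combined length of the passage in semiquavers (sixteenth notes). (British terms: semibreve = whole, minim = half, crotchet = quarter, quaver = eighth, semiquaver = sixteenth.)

54

In sixteenth notes: semiquaver = 1; quaver = 2; quaver = 2; quaver = 2; crotchet = 4; double-dotted minim = 14; dotted quaver = 3; dotted quaver = 3; dotted quaver = 3; double-dotted minim = 14; a full sixteenth-note triplet (3 notes) (three triplet sixteenths span one eighth) = 2; crotchet = 4.
Sum: 1 + 2 + 2 + 2 + 4 + 14 + 3 + 3 + 3 + 14 + 2 + 4 = 54 sixteenth notes.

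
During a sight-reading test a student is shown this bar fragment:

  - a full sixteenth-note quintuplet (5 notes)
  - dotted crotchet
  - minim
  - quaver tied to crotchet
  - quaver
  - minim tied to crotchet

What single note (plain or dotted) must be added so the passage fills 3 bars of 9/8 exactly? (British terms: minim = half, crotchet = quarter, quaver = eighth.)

whole note

3 bars of 9/8 = 27 eighth notes.
Express everything in eighth notes: a full sixteenth-note quintuplet (5 notes) (five quintuplet sixteenths span one quarter) = 2; dotted crotchet = 3; minim = 4; quaver tied to crotchet (quaver + crotchet) = 3; quaver = 1; minim tied to crotchet (minim + crotchet) = 6.
Total: 2 + 3 + 4 + 3 + 1 + 6 = 19.
Remaining: 27 − 19 = 8 eighth notes, which is a whole note.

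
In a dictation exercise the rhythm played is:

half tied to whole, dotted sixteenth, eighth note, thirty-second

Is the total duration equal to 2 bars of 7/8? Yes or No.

Yes

One bar of 7/8 = 28 thirty-second notes, so 2 bars = 56.
Working in thirty-second notes: half tied to whole (half + whole) = 48; dotted sixteenth = 3; eighth note = 4; thirty-second = 1.
Total: 48 + 3 + 4 + 1 = 56.
56 equals 56, so the answer is Yes.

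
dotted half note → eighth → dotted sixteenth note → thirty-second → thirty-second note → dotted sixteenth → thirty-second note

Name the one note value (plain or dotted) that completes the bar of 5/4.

The bar of 5/4 = 40 thirty-second notes.
Express everything in thirty-second notes: dotted half note = 24; eighth = 4; dotted sixteenth note = 3; thirty-second = 1; thirty-second note = 1; dotted sixteenth = 3; thirty-second note = 1.
Adding: 24 + 4 + 3 + 1 + 1 + 3 + 1 = 37.
Remaining: 40 − 37 = 3 thirty-second notes, which is a dotted sixteenth note.

dotted sixteenth note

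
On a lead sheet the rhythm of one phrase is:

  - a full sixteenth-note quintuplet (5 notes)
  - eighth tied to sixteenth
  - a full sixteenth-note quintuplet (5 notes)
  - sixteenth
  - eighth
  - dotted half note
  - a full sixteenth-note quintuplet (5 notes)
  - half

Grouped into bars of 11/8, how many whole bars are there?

One bar of 11/8 = 22 sixteenth notes.
Express everything in sixteenth notes: a full sixteenth-note quintuplet (5 notes) (five quintuplet sixteenths span one quarter) = 4; eighth tied to sixteenth (eighth + sixteenth) = 3; a full sixteenth-note quintuplet (5 notes) (five quintuplet sixteenths span one quarter) = 4; sixteenth = 1; eighth = 2; dotted half note = 12; a full sixteenth-note quintuplet (5 notes) (five quintuplet sixteenths span one quarter) = 4; half = 8.
Sum: 4 + 3 + 4 + 1 + 2 + 12 + 4 + 8 = 38.
38 ÷ 22 = 1 complete bar with 16 left over.

1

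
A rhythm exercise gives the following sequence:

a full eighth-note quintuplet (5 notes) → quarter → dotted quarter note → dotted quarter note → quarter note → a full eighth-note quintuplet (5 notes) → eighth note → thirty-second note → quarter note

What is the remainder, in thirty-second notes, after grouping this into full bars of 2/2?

21

One bar of 2/2 = 32 thirty-second notes.
In thirty-second notes: a full eighth-note quintuplet (5 notes) (five quintuplet eighths span one half) = 16; quarter = 8; dotted quarter note = 12; dotted quarter note = 12; quarter note = 8; a full eighth-note quintuplet (5 notes) (five quintuplet eighths span one half) = 16; eighth note = 4; thirty-second note = 1; quarter note = 8.
Adding: 16 + 8 + 12 + 12 + 8 + 16 + 4 + 1 + 8 = 85.
85 ÷ 32 = 2 complete bars with 21 thirty-second notes remaining.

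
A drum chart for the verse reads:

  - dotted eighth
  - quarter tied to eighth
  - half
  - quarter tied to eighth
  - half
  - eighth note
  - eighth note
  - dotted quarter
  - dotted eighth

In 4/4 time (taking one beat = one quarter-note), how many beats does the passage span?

11

One quarter-note beat = 4 sixteenth notes.
Convert each value to sixteenth notes: dotted eighth = 3; quarter tied to eighth (quarter + eighth) = 6; half = 8; quarter tied to eighth (quarter + eighth) = 6; half = 8; eighth note = 2; eighth note = 2; dotted quarter = 6; dotted eighth = 3.
Adding: 3 + 6 + 8 + 6 + 8 + 2 + 2 + 6 + 3 = 44.
44 ÷ 4 = 11 beats.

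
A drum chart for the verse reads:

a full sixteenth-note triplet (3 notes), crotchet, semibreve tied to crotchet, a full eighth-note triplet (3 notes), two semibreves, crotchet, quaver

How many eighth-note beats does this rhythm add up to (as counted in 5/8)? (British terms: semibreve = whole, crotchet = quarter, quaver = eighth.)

34

One eighth-note beat = 2 sixteenth notes.
Express everything in sixteenth notes: a full sixteenth-note triplet (3 notes) (three triplet sixteenths span one eighth) = 2; crotchet = 4; semibreve tied to crotchet (semibreve + crotchet) = 20; a full eighth-note triplet (3 notes) (three triplet eighths span one quarter) = 4; semibreve = 16; semibreve = 16; crotchet = 4; quaver = 2.
Adding: 2 + 4 + 20 + 4 + 16 + 16 + 4 + 2 = 68.
68 ÷ 2 = 34 beats.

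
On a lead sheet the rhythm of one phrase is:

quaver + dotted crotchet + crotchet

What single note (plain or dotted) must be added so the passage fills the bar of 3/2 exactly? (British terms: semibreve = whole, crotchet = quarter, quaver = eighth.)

dotted half note

The bar of 3/2 = 12 eighth notes.
Working in eighth notes: quaver = 1; dotted crotchet = 3; crotchet = 2.
Sum: 1 + 3 + 2 = 6.
Remaining: 12 − 6 = 6 eighth notes, which is a dotted half note.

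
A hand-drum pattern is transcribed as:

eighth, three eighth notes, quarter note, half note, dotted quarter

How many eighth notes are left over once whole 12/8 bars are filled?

1

One bar of 12/8 = 12 eighth notes.
Convert each value to eighth notes: eighth = 1; eighth note = 1; eighth note = 1; eighth note = 1; quarter note = 2; half note = 4; dotted quarter = 3.
Adding: 1 + 1 + 1 + 1 + 2 + 4 + 3 = 13.
13 ÷ 12 = 1 complete bar with 1 eighth note remaining.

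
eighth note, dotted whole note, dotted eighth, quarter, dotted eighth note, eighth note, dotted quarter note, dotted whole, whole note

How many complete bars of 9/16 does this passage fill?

9

One bar of 9/16 = 9 sixteenth notes.
Working in sixteenth notes: eighth note = 2; dotted whole note = 24; dotted eighth = 3; quarter = 4; dotted eighth note = 3; eighth note = 2; dotted quarter note = 6; dotted whole = 24; whole note = 16.
Total: 2 + 24 + 3 + 4 + 3 + 2 + 6 + 24 + 16 = 84.
84 ÷ 9 = 9 complete bars with 3 left over.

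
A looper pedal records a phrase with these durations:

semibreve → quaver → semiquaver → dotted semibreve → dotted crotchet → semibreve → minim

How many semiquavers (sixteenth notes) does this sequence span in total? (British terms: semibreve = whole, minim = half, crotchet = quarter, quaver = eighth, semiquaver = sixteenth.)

73

Working in sixteenth notes: semibreve = 16; quaver = 2; semiquaver = 1; dotted semibreve = 24; dotted crotchet = 6; semibreve = 16; minim = 8.
Adding: 16 + 2 + 1 + 24 + 6 + 16 + 8 = 73 sixteenth notes.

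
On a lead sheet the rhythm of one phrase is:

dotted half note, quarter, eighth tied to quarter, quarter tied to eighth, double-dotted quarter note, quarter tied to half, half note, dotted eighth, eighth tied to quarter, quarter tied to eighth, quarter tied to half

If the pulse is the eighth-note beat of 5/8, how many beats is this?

One eighth-note beat = 2 sixteenth notes.
In sixteenth notes: dotted half note = 12; quarter = 4; eighth tied to quarter (eighth + quarter) = 6; quarter tied to eighth (quarter + eighth) = 6; double-dotted quarter note = 7; quarter tied to half (quarter + half) = 12; half note = 8; dotted eighth = 3; eighth tied to quarter (eighth + quarter) = 6; quarter tied to eighth (quarter + eighth) = 6; quarter tied to half (quarter + half) = 12.
Adding: 12 + 4 + 6 + 6 + 7 + 12 + 8 + 3 + 6 + 6 + 12 = 82.
82 ÷ 2 = 41 beats.

41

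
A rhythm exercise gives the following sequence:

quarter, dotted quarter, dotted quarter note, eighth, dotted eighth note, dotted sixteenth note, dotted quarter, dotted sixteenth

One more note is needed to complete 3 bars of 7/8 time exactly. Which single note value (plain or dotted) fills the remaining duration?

dotted half note

3 bars of 7/8 = 84 thirty-second notes.
Each duration in thirty-second notes: quarter = 8; dotted quarter = 12; dotted quarter note = 12; eighth = 4; dotted eighth note = 6; dotted sixteenth note = 3; dotted quarter = 12; dotted sixteenth = 3.
Adding: 8 + 12 + 12 + 4 + 6 + 3 + 12 + 3 = 60.
Remaining: 84 − 60 = 24 thirty-second notes, which is a dotted half note.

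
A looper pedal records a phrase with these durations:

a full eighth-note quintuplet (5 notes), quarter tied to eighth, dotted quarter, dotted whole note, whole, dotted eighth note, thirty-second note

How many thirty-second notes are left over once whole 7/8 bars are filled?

One bar of 7/8 = 28 thirty-second notes.
Working in thirty-second notes: a full eighth-note quintuplet (5 notes) (five quintuplet eighths span one half) = 16; quarter tied to eighth (quarter + eighth) = 12; dotted quarter = 12; dotted whole note = 48; whole = 32; dotted eighth note = 6; thirty-second note = 1.
Total: 16 + 12 + 12 + 48 + 32 + 6 + 1 = 127.
127 ÷ 28 = 4 complete bars with 15 thirty-second notes remaining.

15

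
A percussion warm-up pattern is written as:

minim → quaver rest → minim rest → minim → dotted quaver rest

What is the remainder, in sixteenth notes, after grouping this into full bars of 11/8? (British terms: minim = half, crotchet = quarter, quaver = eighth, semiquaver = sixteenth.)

7

One bar of 11/8 = 22 sixteenth notes.
Each duration in sixteenth notes: minim = 8; quaver rest = 2; minim rest = 8; minim = 8; dotted quaver rest = 3.
Sum: 8 + 2 + 8 + 8 + 3 = 29.
29 ÷ 22 = 1 complete bar with 7 sixteenth notes remaining.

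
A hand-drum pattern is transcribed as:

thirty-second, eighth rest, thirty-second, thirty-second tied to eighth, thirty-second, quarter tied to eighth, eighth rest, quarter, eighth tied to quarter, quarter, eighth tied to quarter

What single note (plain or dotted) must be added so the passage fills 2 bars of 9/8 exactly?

2 bars of 9/8 = 72 thirty-second notes.
Working in thirty-second notes: thirty-second = 1; eighth rest = 4; thirty-second = 1; thirty-second tied to eighth (thirty-second + eighth) = 5; thirty-second = 1; quarter tied to eighth (quarter + eighth) = 12; eighth rest = 4; quarter = 8; eighth tied to quarter (eighth + quarter) = 12; quarter = 8; eighth tied to quarter (eighth + quarter) = 12.
Altogether 1 + 4 + 1 + 5 + 1 + 12 + 4 + 8 + 12 + 8 + 12 = 68.
Remaining: 72 − 68 = 4 thirty-second notes, which is a eighth note.

eighth note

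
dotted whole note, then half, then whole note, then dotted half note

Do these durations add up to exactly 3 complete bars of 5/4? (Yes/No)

Yes

One bar of 5/4 = 5 quarter notes, so 3 bars = 15.
Each duration in quarter notes: dotted whole note = 6; half = 2; whole note = 4; dotted half note = 3.
Total: 6 + 2 + 4 + 3 = 15.
15 equals 15, so the answer is Yes.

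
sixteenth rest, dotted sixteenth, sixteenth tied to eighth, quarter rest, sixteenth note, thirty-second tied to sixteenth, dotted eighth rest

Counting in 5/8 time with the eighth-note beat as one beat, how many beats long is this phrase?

7.5

One eighth-note beat = 4 thirty-second notes.
Express everything in thirty-second notes: sixteenth rest = 2; dotted sixteenth = 3; sixteenth tied to eighth (sixteenth + eighth) = 6; quarter rest = 8; sixteenth note = 2; thirty-second tied to sixteenth (thirty-second + sixteenth) = 3; dotted eighth rest = 6.
Altogether 2 + 3 + 6 + 8 + 2 + 3 + 6 = 30.
30 ÷ 4 = 7.5 beats.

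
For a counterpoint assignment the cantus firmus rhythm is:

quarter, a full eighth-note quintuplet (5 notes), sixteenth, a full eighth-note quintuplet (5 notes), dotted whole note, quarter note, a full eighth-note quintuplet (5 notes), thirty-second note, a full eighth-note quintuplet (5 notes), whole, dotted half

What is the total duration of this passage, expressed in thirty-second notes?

Working in thirty-second notes: quarter = 8; a full eighth-note quintuplet (5 notes) (five quintuplet eighths span one half) = 16; sixteenth = 2; a full eighth-note quintuplet (5 notes) (five quintuplet eighths span one half) = 16; dotted whole note = 48; quarter note = 8; a full eighth-note quintuplet (5 notes) (five quintuplet eighths span one half) = 16; thirty-second note = 1; a full eighth-note quintuplet (5 notes) (five quintuplet eighths span one half) = 16; whole = 32; dotted half = 24.
Altogether 8 + 16 + 2 + 16 + 48 + 8 + 16 + 1 + 16 + 32 + 24 = 187 thirty-second notes.

187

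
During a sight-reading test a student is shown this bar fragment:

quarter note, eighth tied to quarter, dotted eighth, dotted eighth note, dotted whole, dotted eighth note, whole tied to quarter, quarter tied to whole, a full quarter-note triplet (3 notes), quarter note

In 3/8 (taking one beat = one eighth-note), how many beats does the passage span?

47.5

One eighth-note beat = 2 sixteenth notes.
In sixteenth notes: quarter note = 4; eighth tied to quarter (eighth + quarter) = 6; dotted eighth = 3; dotted eighth note = 3; dotted whole = 24; dotted eighth note = 3; whole tied to quarter (whole + quarter) = 20; quarter tied to whole (quarter + whole) = 20; a full quarter-note triplet (3 notes) (three triplet quarters span one half) = 8; quarter note = 4.
Sum: 4 + 6 + 3 + 3 + 24 + 3 + 20 + 20 + 8 + 4 = 95.
95 ÷ 2 = 47.5 beats.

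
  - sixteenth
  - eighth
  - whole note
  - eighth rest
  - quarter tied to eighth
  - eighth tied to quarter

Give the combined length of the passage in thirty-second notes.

Convert each value to thirty-second notes: sixteenth = 2; eighth = 4; whole note = 32; eighth rest = 4; quarter tied to eighth (quarter + eighth) = 12; eighth tied to quarter (eighth + quarter) = 12.
Altogether 2 + 4 + 32 + 4 + 12 + 12 = 66 thirty-second notes.

66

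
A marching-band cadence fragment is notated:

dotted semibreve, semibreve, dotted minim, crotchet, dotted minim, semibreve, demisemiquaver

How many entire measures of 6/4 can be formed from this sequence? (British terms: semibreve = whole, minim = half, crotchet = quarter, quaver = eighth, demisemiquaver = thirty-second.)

One bar of 6/4 = 48 thirty-second notes.
Convert each value to thirty-second notes: dotted semibreve = 48; semibreve = 32; dotted minim = 24; crotchet = 8; dotted minim = 24; semibreve = 32; demisemiquaver = 1.
Sum: 48 + 32 + 24 + 8 + 24 + 32 + 1 = 169.
169 ÷ 48 = 3 complete bars with 25 left over.

3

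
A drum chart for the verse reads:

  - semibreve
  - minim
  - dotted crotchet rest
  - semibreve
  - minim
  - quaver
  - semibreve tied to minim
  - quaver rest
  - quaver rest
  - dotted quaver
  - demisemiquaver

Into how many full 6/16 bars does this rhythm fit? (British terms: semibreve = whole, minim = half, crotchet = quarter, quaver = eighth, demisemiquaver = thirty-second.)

14

One bar of 6/16 = 12 thirty-second notes.
In thirty-second notes: semibreve = 32; minim = 16; dotted crotchet rest = 12; semibreve = 32; minim = 16; quaver = 4; semibreve tied to minim (semibreve + minim) = 48; quaver rest = 4; quaver rest = 4; dotted quaver = 6; demisemiquaver = 1.
Adding: 32 + 16 + 12 + 32 + 16 + 4 + 48 + 4 + 4 + 6 + 1 = 175.
175 ÷ 12 = 14 complete bars with 7 left over.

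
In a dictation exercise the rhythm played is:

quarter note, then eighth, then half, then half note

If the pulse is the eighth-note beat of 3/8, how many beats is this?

One eighth-note beat = 2 sixteenth notes.
Working in sixteenth notes: quarter note = 4; eighth = 2; half = 8; half note = 8.
Altogether 4 + 2 + 8 + 8 = 22.
22 ÷ 2 = 11 beats.

11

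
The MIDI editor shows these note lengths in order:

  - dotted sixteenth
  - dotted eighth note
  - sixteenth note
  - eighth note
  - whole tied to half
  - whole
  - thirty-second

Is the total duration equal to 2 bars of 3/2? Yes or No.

One bar of 3/2 = 48 thirty-second notes, so 2 bars = 96.
In thirty-second notes: dotted sixteenth = 3; dotted eighth note = 6; sixteenth note = 2; eighth note = 4; whole tied to half (whole + half) = 48; whole = 32; thirty-second = 1.
Adding: 3 + 6 + 2 + 4 + 48 + 32 + 1 = 96.
96 equals 96, so the answer is Yes.

Yes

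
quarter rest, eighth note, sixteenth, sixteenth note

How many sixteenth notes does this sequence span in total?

In sixteenth notes: quarter rest = 4; eighth note = 2; sixteenth = 1; sixteenth note = 1.
Altogether 4 + 2 + 1 + 1 = 8 sixteenth notes.

8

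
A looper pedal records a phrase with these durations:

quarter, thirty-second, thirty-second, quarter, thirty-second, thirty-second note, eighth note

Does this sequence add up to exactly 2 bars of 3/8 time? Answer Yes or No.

Yes

One bar of 3/8 = 12 thirty-second notes, so 2 bars = 24.
Each duration in thirty-second notes: quarter = 8; thirty-second = 1; thirty-second = 1; quarter = 8; thirty-second = 1; thirty-second note = 1; eighth note = 4.
Adding: 8 + 1 + 1 + 8 + 1 + 1 + 4 = 24.
24 equals 24, so the answer is Yes.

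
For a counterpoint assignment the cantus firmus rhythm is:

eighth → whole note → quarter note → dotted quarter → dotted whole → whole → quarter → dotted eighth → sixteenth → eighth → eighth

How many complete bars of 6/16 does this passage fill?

One bar of 6/16 = 6 sixteenth notes.
In sixteenth notes: eighth = 2; whole note = 16; quarter note = 4; dotted quarter = 6; dotted whole = 24; whole = 16; quarter = 4; dotted eighth = 3; sixteenth = 1; eighth = 2; eighth = 2.
Total: 2 + 16 + 4 + 6 + 24 + 16 + 4 + 3 + 1 + 2 + 2 = 80.
80 ÷ 6 = 13 complete bars with 2 left over.

13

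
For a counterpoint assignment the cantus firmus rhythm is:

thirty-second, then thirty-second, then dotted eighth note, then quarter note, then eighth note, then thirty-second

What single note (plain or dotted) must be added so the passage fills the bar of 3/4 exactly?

The bar of 3/4 = 24 thirty-second notes.
In thirty-second notes: thirty-second = 1; thirty-second = 1; dotted eighth note = 6; quarter note = 8; eighth note = 4; thirty-second = 1.
Sum: 1 + 1 + 6 + 8 + 4 + 1 = 21.
Remaining: 24 − 21 = 3 thirty-second notes, which is a dotted sixteenth note.

dotted sixteenth note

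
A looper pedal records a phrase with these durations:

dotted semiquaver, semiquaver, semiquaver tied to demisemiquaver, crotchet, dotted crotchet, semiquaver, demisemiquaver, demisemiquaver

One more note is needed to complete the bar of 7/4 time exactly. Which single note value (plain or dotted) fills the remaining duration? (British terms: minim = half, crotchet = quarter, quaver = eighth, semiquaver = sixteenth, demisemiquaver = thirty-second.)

dotted half note

The bar of 7/4 = 56 thirty-second notes.
Each duration in thirty-second notes: dotted semiquaver = 3; semiquaver = 2; semiquaver tied to demisemiquaver (semiquaver + demisemiquaver) = 3; crotchet = 8; dotted crotchet = 12; semiquaver = 2; demisemiquaver = 1; demisemiquaver = 1.
Sum: 3 + 2 + 3 + 8 + 12 + 2 + 1 + 1 = 32.
Remaining: 56 − 32 = 24 thirty-second notes, which is a dotted half note.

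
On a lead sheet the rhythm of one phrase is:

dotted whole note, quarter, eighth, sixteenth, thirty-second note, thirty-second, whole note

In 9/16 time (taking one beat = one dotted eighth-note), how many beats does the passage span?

One dotted eighth-note beat = 6 thirty-second notes.
Express everything in thirty-second notes: dotted whole note = 48; quarter = 8; eighth = 4; sixteenth = 2; thirty-second note = 1; thirty-second = 1; whole note = 32.
Sum: 48 + 8 + 4 + 2 + 1 + 1 + 32 = 96.
96 ÷ 6 = 16 beats.

16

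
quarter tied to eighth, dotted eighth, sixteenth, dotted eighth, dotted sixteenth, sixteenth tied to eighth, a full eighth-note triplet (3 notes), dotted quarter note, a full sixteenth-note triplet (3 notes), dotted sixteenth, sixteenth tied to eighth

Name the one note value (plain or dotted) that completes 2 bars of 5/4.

dotted quarter note

2 bars of 5/4 = 80 thirty-second notes.
In thirty-second notes: quarter tied to eighth (quarter + eighth) = 12; dotted eighth = 6; sixteenth = 2; dotted eighth = 6; dotted sixteenth = 3; sixteenth tied to eighth (sixteenth + eighth) = 6; a full eighth-note triplet (3 notes) (three triplet eighths span one quarter) = 8; dotted quarter note = 12; a full sixteenth-note triplet (3 notes) (three triplet sixteenths span one eighth) = 4; dotted sixteenth = 3; sixteenth tied to eighth (sixteenth + eighth) = 6.
Sum: 12 + 6 + 2 + 6 + 3 + 6 + 8 + 12 + 4 + 3 + 6 = 68.
Remaining: 80 − 68 = 12 thirty-second notes, which is a dotted quarter note.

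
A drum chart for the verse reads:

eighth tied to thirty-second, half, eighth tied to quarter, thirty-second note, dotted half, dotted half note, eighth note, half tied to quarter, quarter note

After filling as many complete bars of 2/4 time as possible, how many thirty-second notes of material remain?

6

One bar of 2/4 = 16 thirty-second notes.
Convert each value to thirty-second notes: eighth tied to thirty-second (eighth + thirty-second) = 5; half = 16; eighth tied to quarter (eighth + quarter) = 12; thirty-second note = 1; dotted half = 24; dotted half note = 24; eighth note = 4; half tied to quarter (half + quarter) = 24; quarter note = 8.
Sum: 5 + 16 + 12 + 1 + 24 + 24 + 4 + 24 + 8 = 118.
118 ÷ 16 = 7 complete bars with 6 thirty-second notes remaining.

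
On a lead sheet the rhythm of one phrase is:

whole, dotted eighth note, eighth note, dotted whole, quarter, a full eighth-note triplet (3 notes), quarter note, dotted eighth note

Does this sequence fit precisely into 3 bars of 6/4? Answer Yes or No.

One bar of 6/4 = 24 sixteenth notes, so 3 bars = 72.
Working in sixteenth notes: whole = 16; dotted eighth note = 3; eighth note = 2; dotted whole = 24; quarter = 4; a full eighth-note triplet (3 notes) (three triplet eighths span one quarter) = 4; quarter note = 4; dotted eighth note = 3.
Altogether 16 + 3 + 2 + 24 + 4 + 4 + 4 + 3 = 60.
60 falls short of 72, so the answer is No.

No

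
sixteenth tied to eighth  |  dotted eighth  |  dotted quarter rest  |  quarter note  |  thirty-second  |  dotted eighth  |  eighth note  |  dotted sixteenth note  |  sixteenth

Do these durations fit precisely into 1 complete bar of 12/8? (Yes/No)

Yes

One bar of 12/8 = 48 thirty-second notes.
Express everything in thirty-second notes: sixteenth tied to eighth (sixteenth + eighth) = 6; dotted eighth = 6; dotted quarter rest = 12; quarter note = 8; thirty-second = 1; dotted eighth = 6; eighth note = 4; dotted sixteenth note = 3; sixteenth = 2.
Total: 6 + 6 + 12 + 8 + 1 + 6 + 4 + 3 + 2 = 48.
48 equals 48, so the answer is Yes.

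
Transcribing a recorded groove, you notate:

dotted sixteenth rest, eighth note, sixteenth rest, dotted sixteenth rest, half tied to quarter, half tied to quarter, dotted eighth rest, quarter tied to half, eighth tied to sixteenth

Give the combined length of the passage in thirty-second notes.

96

Express everything in thirty-second notes: dotted sixteenth rest = 3; eighth note = 4; sixteenth rest = 2; dotted sixteenth rest = 3; half tied to quarter (half + quarter) = 24; half tied to quarter (half + quarter) = 24; dotted eighth rest = 6; quarter tied to half (quarter + half) = 24; eighth tied to sixteenth (eighth + sixteenth) = 6.
Total: 3 + 4 + 2 + 3 + 24 + 24 + 6 + 24 + 6 = 96 thirty-second notes.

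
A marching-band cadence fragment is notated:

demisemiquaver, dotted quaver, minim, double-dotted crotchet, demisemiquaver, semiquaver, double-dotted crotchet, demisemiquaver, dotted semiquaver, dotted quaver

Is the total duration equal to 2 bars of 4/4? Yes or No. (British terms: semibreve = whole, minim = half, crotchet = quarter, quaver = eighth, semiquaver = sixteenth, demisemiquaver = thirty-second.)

One bar of 4/4 = 32 thirty-second notes, so 2 bars = 64.
Express everything in thirty-second notes: demisemiquaver = 1; dotted quaver = 6; minim = 16; double-dotted crotchet = 14; demisemiquaver = 1; semiquaver = 2; double-dotted crotchet = 14; demisemiquaver = 1; dotted semiquaver = 3; dotted quaver = 6.
Total: 1 + 6 + 16 + 14 + 1 + 2 + 14 + 1 + 3 + 6 = 64.
64 equals 64, so the answer is Yes.

Yes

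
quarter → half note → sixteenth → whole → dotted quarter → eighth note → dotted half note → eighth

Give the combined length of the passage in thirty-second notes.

102

Express everything in thirty-second notes: quarter = 8; half note = 16; sixteenth = 2; whole = 32; dotted quarter = 12; eighth note = 4; dotted half note = 24; eighth = 4.
Adding: 8 + 16 + 2 + 32 + 12 + 4 + 24 + 4 = 102 thirty-second notes.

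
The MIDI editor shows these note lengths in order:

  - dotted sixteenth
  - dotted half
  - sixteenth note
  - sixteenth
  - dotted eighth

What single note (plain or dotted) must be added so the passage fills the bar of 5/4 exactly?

dotted sixteenth note

The bar of 5/4 = 40 thirty-second notes.
Convert each value to thirty-second notes: dotted sixteenth = 3; dotted half = 24; sixteenth note = 2; sixteenth = 2; dotted eighth = 6.
Total: 3 + 24 + 2 + 2 + 6 = 37.
Remaining: 40 − 37 = 3 thirty-second notes, which is a dotted sixteenth note.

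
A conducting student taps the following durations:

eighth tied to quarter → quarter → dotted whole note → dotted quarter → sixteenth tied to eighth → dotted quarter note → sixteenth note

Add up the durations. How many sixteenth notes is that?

Convert each value to sixteenth notes: eighth tied to quarter (eighth + quarter) = 6; quarter = 4; dotted whole note = 24; dotted quarter = 6; sixteenth tied to eighth (sixteenth + eighth) = 3; dotted quarter note = 6; sixteenth note = 1.
Sum: 6 + 4 + 24 + 6 + 3 + 6 + 1 = 50 sixteenth notes.

50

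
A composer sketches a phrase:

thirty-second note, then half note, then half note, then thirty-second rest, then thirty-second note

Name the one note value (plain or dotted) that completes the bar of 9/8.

thirty-second note

The bar of 9/8 = 36 thirty-second notes.
Express everything in thirty-second notes: thirty-second note = 1; half note = 16; half note = 16; thirty-second rest = 1; thirty-second note = 1.
Total: 1 + 16 + 16 + 1 + 1 = 35.
Remaining: 36 − 35 = 1 thirty-second note, which is a thirty-second note.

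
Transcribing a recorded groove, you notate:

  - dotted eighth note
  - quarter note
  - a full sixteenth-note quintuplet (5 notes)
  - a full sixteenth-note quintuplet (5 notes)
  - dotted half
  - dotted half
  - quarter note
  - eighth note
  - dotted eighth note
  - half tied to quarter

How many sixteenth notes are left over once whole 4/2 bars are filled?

28

One bar of 4/2 = 32 sixteenth notes.
Express everything in sixteenth notes: dotted eighth note = 3; quarter note = 4; a full sixteenth-note quintuplet (5 notes) (five quintuplet sixteenths span one quarter) = 4; a full sixteenth-note quintuplet (5 notes) (five quintuplet sixteenths span one quarter) = 4; dotted half = 12; dotted half = 12; quarter note = 4; eighth note = 2; dotted eighth note = 3; half tied to quarter (half + quarter) = 12.
Altogether 3 + 4 + 4 + 4 + 12 + 12 + 4 + 2 + 3 + 12 = 60.
60 ÷ 32 = 1 complete bar with 28 sixteenth notes remaining.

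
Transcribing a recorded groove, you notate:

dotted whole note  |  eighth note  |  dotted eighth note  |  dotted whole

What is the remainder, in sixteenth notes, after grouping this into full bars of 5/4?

13

One bar of 5/4 = 20 sixteenth notes.
Convert each value to sixteenth notes: dotted whole note = 24; eighth note = 2; dotted eighth note = 3; dotted whole = 24.
Total: 24 + 2 + 3 + 24 = 53.
53 ÷ 20 = 2 complete bars with 13 sixteenth notes remaining.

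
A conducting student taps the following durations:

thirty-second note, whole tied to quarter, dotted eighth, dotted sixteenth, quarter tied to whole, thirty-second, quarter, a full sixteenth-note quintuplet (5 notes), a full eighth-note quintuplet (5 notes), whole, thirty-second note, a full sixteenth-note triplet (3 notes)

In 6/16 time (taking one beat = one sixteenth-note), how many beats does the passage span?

80

One sixteenth-note beat = 2 thirty-second notes.
Working in thirty-second notes: thirty-second note = 1; whole tied to quarter (whole + quarter) = 40; dotted eighth = 6; dotted sixteenth = 3; quarter tied to whole (quarter + whole) = 40; thirty-second = 1; quarter = 8; a full sixteenth-note quintuplet (5 notes) (five quintuplet sixteenths span one quarter) = 8; a full eighth-note quintuplet (5 notes) (five quintuplet eighths span one half) = 16; whole = 32; thirty-second note = 1; a full sixteenth-note triplet (3 notes) (three triplet sixteenths span one eighth) = 4.
Altogether 1 + 40 + 6 + 3 + 40 + 1 + 8 + 8 + 16 + 32 + 1 + 4 = 160.
160 ÷ 2 = 80 beats.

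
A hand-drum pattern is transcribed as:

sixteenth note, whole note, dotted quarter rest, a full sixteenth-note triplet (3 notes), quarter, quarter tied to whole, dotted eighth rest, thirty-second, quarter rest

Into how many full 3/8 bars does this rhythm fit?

One bar of 3/8 = 12 thirty-second notes.
In thirty-second notes: sixteenth note = 2; whole note = 32; dotted quarter rest = 12; a full sixteenth-note triplet (3 notes) (three triplet sixteenths span one eighth) = 4; quarter = 8; quarter tied to whole (quarter + whole) = 40; dotted eighth rest = 6; thirty-second = 1; quarter rest = 8.
Sum: 2 + 32 + 12 + 4 + 8 + 40 + 6 + 1 + 8 = 113.
113 ÷ 12 = 9 complete bars with 5 left over.

9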